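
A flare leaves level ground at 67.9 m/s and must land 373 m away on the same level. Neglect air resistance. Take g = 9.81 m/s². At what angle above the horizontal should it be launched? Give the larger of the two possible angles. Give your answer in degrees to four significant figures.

Level-ground range R = v₀² sin(2θ)/g ⇒ sin(2θ) = gR/v₀² = 9.81 × 373 / 67.9² = 0.7937.
2θ = 52.53° or 180° − 52.53° = 127.5°, so θ = 26.26° or 63.74°.
The larger angle is 63.74°.

63.74°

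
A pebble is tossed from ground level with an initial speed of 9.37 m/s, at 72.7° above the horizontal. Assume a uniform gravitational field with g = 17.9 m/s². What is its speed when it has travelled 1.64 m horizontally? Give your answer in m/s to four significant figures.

3.208 m/s

Resolve: vₓ = 9.370 cos 72.7° = 2.786 m/s and v_y0 = 9.370 sin 72.7° = 8.946 m/s.
Time to reach x = 1.64 m: t = x/vₓ = 1.64/2.786 = 0.5886 s.
Vertical velocity there: v_y = v_y0 − g t = 8.946 − 17.9 × 0.5886 = −1.589 m/s.
Speed: √(vₓ² + v_y²) = √(2.786² + 1.589²) = 3.208 m/s.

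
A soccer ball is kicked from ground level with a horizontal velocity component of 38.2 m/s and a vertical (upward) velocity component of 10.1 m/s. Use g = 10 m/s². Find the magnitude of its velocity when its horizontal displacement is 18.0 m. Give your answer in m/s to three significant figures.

38.6 m/s

Time to reach x = 18.0 m: t = x/vₓ = 18.0/38.20 = 0.4712 s.
Vertical velocity there: v_y = v_y0 − g t = 10.10 − 10.0 × 0.4712 = 5.388 m/s.
Speed: √(vₓ² + v_y²) = √(38.20² + 5.388²) = 38.58 m/s.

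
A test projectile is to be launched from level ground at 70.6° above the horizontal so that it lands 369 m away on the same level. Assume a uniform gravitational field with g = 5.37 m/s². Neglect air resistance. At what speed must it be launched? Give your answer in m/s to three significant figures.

On level ground R = v₀² sin 2θ / g ⇒ v₀ = √(gR / sin 2θ).
v₀ = √(5.37 × 369 / sin 141.2°) = √(1982 / 0.6266) = √3162.3 = 56.23 m/s.

56.2 m/s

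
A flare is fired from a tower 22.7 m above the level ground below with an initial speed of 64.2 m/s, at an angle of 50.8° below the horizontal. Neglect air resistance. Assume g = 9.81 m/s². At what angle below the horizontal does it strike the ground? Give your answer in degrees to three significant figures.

Resolve: vₓ = 64.20 cos 50.8° = 40.58 m/s and v_y0 = −49.75 m/s (downward).
With up positive and y = 0 at the ground: y(t) = 22.7 + (−49.75) t − 4.905 t². Setting y = 0 and taking the positive root: t = [−49.75 + √(49.75² + 2·9.81·22.7)] / 9.81 = (−49.75 + 54.04) / 9.81 = 0.4374 s.
At impact: v_y = v_y0 − g t = −54.04 m/s; vₓ = 40.58 m/s.
Angle below horizontal: arctan(|v_y|/vₓ) = arctan(54.04/40.58) = 53.10°.

53.1°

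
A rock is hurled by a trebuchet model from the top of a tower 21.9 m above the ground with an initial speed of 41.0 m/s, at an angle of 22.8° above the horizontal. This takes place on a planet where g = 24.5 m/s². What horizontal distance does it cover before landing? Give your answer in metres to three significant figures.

Resolve: vₓ = 41.00 cos 22.8° = 37.80 m/s and v_y0 = 41.00 sin 22.8° = 15.89 m/s.
The projectile lands when y = 21.9 + (15.89) t − ½·24.5·t² = 0. Positive root: t = (15.89 + √(15.89² + 2·24.5·21.9)) / 24.5 = (15.89 + 36.41) / 24.5 = 2.135 s.
Horizontal distance: R = vₓ t = 37.80 × 2.135 = 80.68 m.

80.7 m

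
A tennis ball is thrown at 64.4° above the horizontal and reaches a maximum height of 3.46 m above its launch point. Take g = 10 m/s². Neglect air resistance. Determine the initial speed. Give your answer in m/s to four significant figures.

9.224 m/s

At the peak v_y = 0, so v_y0 = √(2gH) = √(2 × 10.0 × 3.46) = 8.319 m/s.
v_y0 = v₀ sin θ ⇒ v₀ = 8.319 / sin 64.4° = 9.224 m/s.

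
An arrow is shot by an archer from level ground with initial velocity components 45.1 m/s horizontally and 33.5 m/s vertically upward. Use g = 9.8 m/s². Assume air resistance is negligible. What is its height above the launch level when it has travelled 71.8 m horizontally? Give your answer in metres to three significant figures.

Time to reach x = 71.8 m: t = x/vₓ = 71.8/45.10 = 1.592 s.
Height: y = v_y0 t − ½ g t² = 33.50 × 1.592 − 4.900 × 1.592² = 53.33 − 12.42 = 40.91 m.

40.9 m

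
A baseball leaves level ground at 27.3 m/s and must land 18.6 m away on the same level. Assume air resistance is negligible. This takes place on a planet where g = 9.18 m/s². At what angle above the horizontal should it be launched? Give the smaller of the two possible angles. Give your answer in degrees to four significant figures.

6.622°

From R = (v₀²/g) sin 2θ: sin 2θ = 9.18 × 18.6 / 745.29 = 0.2291.
2θ = 13.24° or 180° − 13.24° = 166.8°, so θ = 6.622° or 83.38°.
The smaller angle is 6.622°.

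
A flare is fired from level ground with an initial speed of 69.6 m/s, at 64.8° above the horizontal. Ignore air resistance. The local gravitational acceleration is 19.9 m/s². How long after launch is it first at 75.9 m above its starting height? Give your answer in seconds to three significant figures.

vₓ = 69.60 cos 64.8° = 29.63 m/s; v_y0 = 69.60 sin 64.8° = 62.98 m/s.
Set y = v_y0 t − ½ g t² = 75.9: 9.950 t² − 62.98 t + 75.9 = 0.
t = [62.98 ± √(62.98² − 2·19.9·75.9)] / 19.9 = (62.98 ± 30.74) / 19.9, so t = 1.620 s or t = 4.710 s.
The first (ascending) time is 1.620 s.

1.62 s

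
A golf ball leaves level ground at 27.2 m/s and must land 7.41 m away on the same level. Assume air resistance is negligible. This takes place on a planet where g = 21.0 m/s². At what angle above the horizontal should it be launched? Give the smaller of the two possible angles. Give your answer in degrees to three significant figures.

From R = (v₀²/g) sin 2θ: sin 2θ = 21.0 × 7.41 / 739.84 = 0.2103.
2θ = 12.14° or 180° − 12.14° = 167.9°, so θ = 6.071° or 83.93°.
The smaller angle is 6.071°.

6.07°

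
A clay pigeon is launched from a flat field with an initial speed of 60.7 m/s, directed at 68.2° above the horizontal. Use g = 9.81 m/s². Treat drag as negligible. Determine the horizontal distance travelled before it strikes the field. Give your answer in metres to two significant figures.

Components: vₓ = 60.70 cos 68.2° = 22.54 m/s, v_y0 = 60.70 sin 68.2° = 56.36 m/s.
Flight time T = 2 v_y0 / g = 11.49 s.
Range: R = vₓ T = 22.54 × 11.49 = 259.0 m.

260 m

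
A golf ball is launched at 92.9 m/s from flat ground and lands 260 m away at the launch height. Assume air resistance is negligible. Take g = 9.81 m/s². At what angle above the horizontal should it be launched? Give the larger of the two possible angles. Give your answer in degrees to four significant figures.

81.41°

From R = (v₀²/g) sin 2θ: sin 2θ = 9.81 × 260 / 8630.4 = 0.2955.
2θ = 17.19° or 180° − 17.19° = 162.8°, so θ = 8.595° or 81.41°.
The larger angle is 81.41°.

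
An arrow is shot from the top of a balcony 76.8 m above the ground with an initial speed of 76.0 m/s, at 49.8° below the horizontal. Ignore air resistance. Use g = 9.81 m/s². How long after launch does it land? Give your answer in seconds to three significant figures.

vₓ = 76.00 cos 49.8° = 49.05 m/s; v_y0 = −58.05 m/s (downward).
Vertical motion (up positive, ground at y = 0): 4.905 t² − (−58.05) t − 76.8 = 0, so t = (−58.05 + √(58.05² + 2·9.81·76.8)) / 9.81 = (−58.05 + 69.83) / 9.81 = 1.201 s.

1.20 s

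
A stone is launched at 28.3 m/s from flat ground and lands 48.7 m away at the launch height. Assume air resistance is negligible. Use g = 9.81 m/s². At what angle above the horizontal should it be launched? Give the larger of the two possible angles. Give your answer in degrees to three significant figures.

71.7°

From R = (v₀²/g) sin 2θ: sin 2θ = 9.81 × 48.7 / 800.89 = 0.5965.
2θ = 36.62° or 180° − 36.62° = 143.4°, so θ = 18.31° or 71.69°.
The larger angle is 71.69°.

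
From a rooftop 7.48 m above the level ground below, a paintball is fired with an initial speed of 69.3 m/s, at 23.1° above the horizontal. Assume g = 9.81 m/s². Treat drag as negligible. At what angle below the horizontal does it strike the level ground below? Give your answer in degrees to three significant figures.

vₓ = 69.30 cos 23.1° = 63.74 m/s; v_y0 = 69.30 sin 23.1° = 27.19 m/s.
The projectile lands when y = 7.48 + (27.19) t − ½·9.81·t² = 0. Positive root: t = (27.19 + √(27.19² + 2·9.81·7.48)) / 9.81 = (27.19 + 29.77) / 9.81 = 5.806 s.
At impact: v_y = v_y0 − g t = −29.77 m/s; vₓ = 63.74 m/s.
Angle below horizontal: arctan(|v_y|/vₓ) = arctan(29.77/63.74) = 25.03°.

25.0°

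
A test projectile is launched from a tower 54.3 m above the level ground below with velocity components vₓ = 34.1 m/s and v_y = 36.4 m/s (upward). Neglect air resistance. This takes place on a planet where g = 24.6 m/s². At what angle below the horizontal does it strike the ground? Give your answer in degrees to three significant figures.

61.7°

Vertical motion (up positive, ground at y = 0): 12.30 t² − (36.40) t − 54.3 = 0, so t = (36.40 + √(36.40² + 2·24.6·54.3)) / 24.6 = (36.40 + 63.22) / 24.6 = 4.050 s.
At impact: v_y = v_y0 − g t = −63.22 m/s; vₓ = 34.10 m/s.
Angle below horizontal: arctan(|v_y|/vₓ) = arctan(63.22/34.10) = 61.66°.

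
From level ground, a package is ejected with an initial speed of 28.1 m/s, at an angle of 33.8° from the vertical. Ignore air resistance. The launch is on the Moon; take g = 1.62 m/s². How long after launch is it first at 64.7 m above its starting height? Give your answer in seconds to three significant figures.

Components: vₓ = 28.10 sin 33.8° = 15.63 m/s, v_y0 = 28.10 cos 33.8° = 23.35 m/s.
Require v_y0 t − ½ g t² = 64.7, i.e. 0.8100 t² − 23.35 t + 64.7 = 0.
t = [23.35 ± √(23.35² − 2·1.62·64.7)] / 1.62 = (23.35 ± 18.32) / 1.62, so t = 3.105 s or t = 25.72 s.
The first (ascending) time is 3.105 s.

3.11 s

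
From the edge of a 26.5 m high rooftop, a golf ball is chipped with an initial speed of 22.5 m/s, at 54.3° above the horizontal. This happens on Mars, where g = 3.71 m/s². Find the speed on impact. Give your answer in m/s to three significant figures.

Resolve: vₓ = 22.50 cos 54.3° = 13.13 m/s and v_y0 = 22.50 sin 54.3° = 18.27 m/s.
Vertical motion (up positive, ground at y = 0): 1.855 t² − (18.27) t − 26.5 = 0, so t = (18.27 + √(18.27² + 2·3.71·26.5)) / 3.71 = (18.27 + 23.03) / 3.71 = 11.13 s.
Vertical velocity at impact: v_y = v_y0 − g t = 18.27 − 3.71 × 11.13 = −23.03 m/s.
Speed: |v| = √(vₓ² + v_y²) = √(13.13² + 23.03²) = 26.51 m/s.

26.5 m/s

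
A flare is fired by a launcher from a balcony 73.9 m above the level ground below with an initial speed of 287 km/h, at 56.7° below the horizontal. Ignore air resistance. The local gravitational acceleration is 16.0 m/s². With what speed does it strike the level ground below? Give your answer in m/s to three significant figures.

Convert: 287 km/h = 287/3.6 = 79.72 m/s.
Resolve: vₓ = 79.72 cos 56.7° = 43.77 m/s and v_y0 = −66.63 m/s (downward).
The projectile lands when y = 73.9 + (−66.63) t − ½·16.0·t² = 0. Positive root: t = (−66.63 + √(66.63² + 2·16.0·73.9)) / 16.0 = (−66.63 + 82.49) / 16.0 = 0.9911 s.
Vertical velocity at impact: v_y = v_y0 − g t = −66.63 − 16.0 × 0.9911 = −82.49 m/s.
Speed: |v| = √(vₓ² + v_y²) = √(43.77² + 82.49²) = 93.38 m/s.

93.4 m/s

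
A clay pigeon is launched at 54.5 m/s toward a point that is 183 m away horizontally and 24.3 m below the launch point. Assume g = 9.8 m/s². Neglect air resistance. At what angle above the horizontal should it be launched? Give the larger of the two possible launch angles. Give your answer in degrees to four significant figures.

Trajectory: y = x tanθ − g x² (1 + tan²θ)/(2v₀²). With x = 183, y = −24.3, v₀ = 54.5, g = 9.80:
55.25 tan²θ − 183 tanθ + (30.95) = 0.
tanθ = [183 ± √(183² − 4 × 55.25 × (30.95))] / (2 × 55.25) = (183 ± 163.2) / 110.5, giving tanθ = 0.1788 or 3.134.
θ = 10.13° or 72.30°; the larger is 72.30°.

72.30°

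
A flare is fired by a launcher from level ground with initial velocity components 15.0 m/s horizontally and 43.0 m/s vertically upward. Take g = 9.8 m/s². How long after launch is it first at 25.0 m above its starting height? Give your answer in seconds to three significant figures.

0.626 s

Require v_y0 t − ½ g t² = 25.0, i.e. 4.900 t² − 43.00 t + 25.0 = 0.
t = [43.00 ± √(43.00² − 2·9.80·25.0)] / 9.80 = (43.00 ± 36.86) / 9.80, so t = 0.6261 s or t = 8.149 s.
The first (ascending) time is 0.6261 s.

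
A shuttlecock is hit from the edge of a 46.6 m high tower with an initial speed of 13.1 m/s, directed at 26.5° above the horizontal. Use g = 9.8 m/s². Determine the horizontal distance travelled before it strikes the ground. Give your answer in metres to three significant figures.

43.8 m

Components: vₓ = 13.10 cos 26.5° = 11.72 m/s, v_y0 = 13.10 sin 26.5° = 5.845 m/s.
Vertical motion (up positive, ground at y = 0): 4.900 t² − (5.845) t − 46.6 = 0, so t = (5.845 + √(5.845² + 2·9.80·46.6)) / 9.80 = (5.845 + 30.78) / 9.80 = 3.737 s.
Horizontal distance: R = vₓ t = 11.72 × 3.737 = 43.82 m.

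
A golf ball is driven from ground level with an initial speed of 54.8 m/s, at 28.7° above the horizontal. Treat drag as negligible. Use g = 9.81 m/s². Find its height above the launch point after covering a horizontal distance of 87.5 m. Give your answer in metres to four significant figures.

31.65 m

Horizontal component vₓ = 54.80 cos 28.7° = 48.07 m/s; vertical v_y0 = 54.80 sin 28.7° = 26.32 m/s.
Time to reach x = 87.5 m: t = x/vₓ = 87.5/48.07 = 1.820 s.
Height: y = v_y0 t − ½ g t² = 26.32 × 1.820 − 4.905 × 1.820² = 47.90 − 16.25 = 31.65 m.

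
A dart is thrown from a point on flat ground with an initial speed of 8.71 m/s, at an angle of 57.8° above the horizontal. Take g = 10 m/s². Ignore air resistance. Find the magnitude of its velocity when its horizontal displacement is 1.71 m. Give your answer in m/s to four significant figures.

5.927 m/s

Resolve: vₓ = 8.710 cos 57.8° = 4.641 m/s and v_y0 = 8.710 sin 57.8° = 7.370 m/s.
At x = 1.71 m, t = x/vₓ = 1.71/4.641 = 0.3684 s.
Vertical velocity there: v_y = v_y0 − g t = 7.370 − 10.0 × 0.3684 = 3.686 m/s.
Speed: √(vₓ² + v_y²) = √(4.641² + 3.686²) = 5.927 m/s.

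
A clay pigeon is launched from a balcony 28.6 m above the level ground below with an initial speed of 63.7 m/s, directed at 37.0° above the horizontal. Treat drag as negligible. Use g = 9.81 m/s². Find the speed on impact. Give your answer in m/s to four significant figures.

67.96 m/s

vₓ = 63.70 cos 37.0° = 50.87 m/s; v_y0 = 63.70 sin 37.0° = 38.34 m/s.
Vertical motion (up positive, ground at y = 0): 4.905 t² − (38.34) t − 28.6 = 0, so t = (38.34 + √(38.34² + 2·9.81·28.6)) / 9.81 = (38.34 + 45.06) / 9.81 = 8.501 s.
Vertical velocity at impact: v_y = v_y0 − g t = 38.34 − 9.81 × 8.501 = −45.06 m/s.
Speed: |v| = √(vₓ² + v_y²) = √(50.87² + 45.06²) = 67.96 m/s.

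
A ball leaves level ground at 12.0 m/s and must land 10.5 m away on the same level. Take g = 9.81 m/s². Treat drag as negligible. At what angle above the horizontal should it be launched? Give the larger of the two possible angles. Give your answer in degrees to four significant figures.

67.17°

Level-ground range R = v₀² sin(2θ)/g ⇒ sin(2θ) = gR/v₀² = 9.81 × 10.5 / 12.0² = 0.7153.
2θ = 45.67° or 180° − 45.67° = 134.3°, so θ = 22.83° or 67.17°.
The larger angle is 67.17°.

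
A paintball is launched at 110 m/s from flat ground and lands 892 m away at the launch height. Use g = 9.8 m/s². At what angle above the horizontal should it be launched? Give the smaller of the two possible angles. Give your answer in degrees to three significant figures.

23.1°

From R = (v₀²/g) sin 2θ: sin 2θ = 9.80 × 892 / 12100 = 0.7224.
2θ = 46.26° or 180° − 46.26° = 133.7°, so θ = 23.13° or 66.87°.
The smaller angle is 23.13°.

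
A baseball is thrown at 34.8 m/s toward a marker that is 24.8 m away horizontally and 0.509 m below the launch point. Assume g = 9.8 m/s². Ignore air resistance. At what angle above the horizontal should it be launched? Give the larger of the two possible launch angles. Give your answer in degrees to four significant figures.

Trajectory: y = x tanθ − g x² (1 + tan²θ)/(2v₀²). With x = 24.8, y = −0.509, v₀ = 34.8, g = 9.80:
2.489 tan²θ − 24.8 tanθ + (1.980) = 0.
tanθ = [24.8 ± √(24.8² − 4 × 2.489 × (1.980))] / (2 × 2.489) = (24.8 ± 24.40) / 4.977, giving tanθ = 0.08047 or 9.885.
θ = 4.601° or 84.22°; the larger is 84.22°.

84.22°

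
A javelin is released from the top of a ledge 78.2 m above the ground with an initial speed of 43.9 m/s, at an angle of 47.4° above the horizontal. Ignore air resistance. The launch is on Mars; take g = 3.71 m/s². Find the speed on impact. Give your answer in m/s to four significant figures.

Components: vₓ = 43.90 cos 47.4° = 29.71 m/s, v_y0 = 43.90 sin 47.4° = 32.31 m/s.
The projectile lands when y = 78.2 + (32.31) t − ½·3.71·t² = 0. Positive root: t = (32.31 + √(32.31² + 2·3.71·78.2)) / 3.71 = (32.31 + 40.30) / 3.71 = 19.57 s.
Vertical velocity at impact: v_y = v_y0 − g t = 32.31 − 3.71 × 19.57 = −40.30 m/s.
Speed: |v| = √(vₓ² + v_y²) = √(29.71² + 40.30²) = 50.07 m/s.

50.07 m/s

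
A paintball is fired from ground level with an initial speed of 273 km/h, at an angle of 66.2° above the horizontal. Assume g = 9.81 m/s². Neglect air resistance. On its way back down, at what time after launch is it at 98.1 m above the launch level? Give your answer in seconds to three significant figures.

Convert: 273 km/h = 273/3.6 = 75.83 m/s.
Resolve: vₓ = 75.83 cos 66.2° = 30.60 m/s and v_y0 = 75.83 sin 66.2° = 69.38 m/s.
Height y(t) = 69.38 t − 4.905 t² = 98.1 gives 4.905 t² − 69.38 t + 98.1 = 0.
Quadratic formula: t = (69.38 ± √2889.5) / 9.81 = (69.38 ± 53.75) / 9.81 → t = 1.593 s or 12.55 s.
The descending-branch root is 12.55 s.

12.6 s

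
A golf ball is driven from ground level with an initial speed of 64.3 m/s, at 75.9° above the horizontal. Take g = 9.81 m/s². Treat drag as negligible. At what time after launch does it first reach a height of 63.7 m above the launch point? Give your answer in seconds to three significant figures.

1.12 s

Components: vₓ = 64.30 cos 75.9° = 15.66 m/s, v_y0 = 64.30 sin 75.9° = 62.36 m/s.
Set y = v_y0 t − ½ g t² = 63.7: 4.905 t² − 62.36 t + 63.7 = 0.
t = [62.36 ± √(62.36² − 2·9.81·63.7)] / 9.81 = (62.36 ± 51.37) / 9.81, so t = 1.120 s or t = 11.59 s.
The first (ascending) time is 1.120 s.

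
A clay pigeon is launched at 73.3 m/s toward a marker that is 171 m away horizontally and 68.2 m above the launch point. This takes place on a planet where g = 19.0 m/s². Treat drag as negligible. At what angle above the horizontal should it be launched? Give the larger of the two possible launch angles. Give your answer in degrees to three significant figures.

66.5°

Trajectory: y = x tanθ − g x² (1 + tan²θ)/(2v₀²). With x = 171, y = 68.2, v₀ = 73.3, g = 19.0:
51.70 tan²θ − 171 tanθ + (119.9) = 0.
tanθ = [171 ± √(171² − 4 × 51.70 × (119.9))] / (2 × 51.70) = (171 ± 66.67) / 103.4, giving tanθ = 1.009 or 2.298.
θ = 45.26° or 66.49°; the larger is 66.49°.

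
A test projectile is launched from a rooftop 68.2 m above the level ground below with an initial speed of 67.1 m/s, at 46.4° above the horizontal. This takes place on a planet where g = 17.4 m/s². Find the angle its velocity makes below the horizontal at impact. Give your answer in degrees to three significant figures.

vₓ = 67.10 cos 46.4° = 46.27 m/s; v_y0 = 67.10 sin 46.4° = 48.59 m/s.
Vertical motion (up positive, ground at y = 0): 8.700 t² − (48.59) t − 68.2 = 0, so t = (48.59 + √(48.59² + 2·17.4·68.2)) / 17.4 = (48.59 + 68.81) / 17.4 = 6.747 s.
At impact: v_y = v_y0 − g t = −68.81 m/s; vₓ = 46.27 m/s.
Angle below horizontal: arctan(|v_y|/vₓ) = arctan(68.81/46.27) = 56.08°.

56.1°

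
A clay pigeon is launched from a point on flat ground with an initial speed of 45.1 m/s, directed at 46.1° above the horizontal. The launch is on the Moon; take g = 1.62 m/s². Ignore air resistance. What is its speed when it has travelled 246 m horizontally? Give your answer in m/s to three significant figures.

vₓ = 45.10 cos 46.1° = 31.27 m/s; v_y0 = 45.10 sin 46.1° = 32.50 m/s.
Time to reach x = 246 m: t = x/vₓ = 246/31.27 = 7.866 s.
Vertical velocity there: v_y = v_y0 − g t = 32.50 − 1.62 × 7.866 = 19.75 m/s.
Speed: √(vₓ² + v_y²) = √(31.27² + 19.75²) = 36.99 m/s.

37.0 m/s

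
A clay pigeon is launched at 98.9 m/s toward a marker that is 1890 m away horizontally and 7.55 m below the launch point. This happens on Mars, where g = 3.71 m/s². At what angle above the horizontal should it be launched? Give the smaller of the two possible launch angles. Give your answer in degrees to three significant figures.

Trajectory: y = x tanθ − g x² (1 + tan²θ)/(2v₀²). With x = 1890, y = −7.55, v₀ = 98.9, g = 3.71:
677.4 tan²θ − 1890 tanθ + (669.9) = 0.
tanθ = [1890 ± √(1890² − 4 × 677.4 × (669.9))] / (2 × 677.4) = (1890 ± 1325) / 1355, giving tanθ = 0.4167 or 2.373.
θ = 22.62° or 67.15°; the smaller is 22.62°.

22.6°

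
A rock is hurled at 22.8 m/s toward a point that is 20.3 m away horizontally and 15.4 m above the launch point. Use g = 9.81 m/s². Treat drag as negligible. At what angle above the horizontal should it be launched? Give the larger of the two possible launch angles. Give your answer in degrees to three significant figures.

75.9°

Trajectory: y = x tanθ − g x² (1 + tan²θ)/(2v₀²). With x = 20.3, y = 15.4, v₀ = 22.8, g = 9.81:
3.888 tan²θ − 20.3 tanθ + (19.29) = 0.
tanθ = [20.3 ± √(20.3² − 4 × 3.888 × (19.29))] / (2 × 3.888) = (20.3 ± 10.59) / 7.777, giving tanθ = 1.249 or 3.972.
θ = 51.32° or 75.87°; the larger is 75.87°.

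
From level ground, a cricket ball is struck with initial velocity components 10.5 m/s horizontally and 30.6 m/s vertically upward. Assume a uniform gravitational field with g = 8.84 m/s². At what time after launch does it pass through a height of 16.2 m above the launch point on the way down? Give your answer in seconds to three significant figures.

Set y = v_y0 t − ½ g t² = 16.2: 4.420 t² − 30.60 t + 16.2 = 0.
t = [30.60 ± √(30.60² − 2·8.84·16.2)] / 8.84 = (30.60 ± 25.49) / 8.84, so t = 0.5776 s or t = 6.345 s.
The descending-branch root is 6.345 s.

6.35 s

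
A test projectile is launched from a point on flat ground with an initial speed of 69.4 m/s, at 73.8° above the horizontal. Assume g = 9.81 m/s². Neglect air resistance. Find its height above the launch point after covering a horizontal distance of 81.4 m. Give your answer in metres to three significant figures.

193 m

Resolve: vₓ = 69.40 cos 73.8° = 19.36 m/s and v_y0 = 69.40 sin 73.8° = 66.64 m/s.
At x = 81.4 m, t = x/vₓ = 81.4/19.36 = 4.204 s.
Height: y = v_y0 t − ½ g t² = 66.64 × 4.204 − 4.905 × 4.204² = 280.2 − 86.69 = 193.5 m.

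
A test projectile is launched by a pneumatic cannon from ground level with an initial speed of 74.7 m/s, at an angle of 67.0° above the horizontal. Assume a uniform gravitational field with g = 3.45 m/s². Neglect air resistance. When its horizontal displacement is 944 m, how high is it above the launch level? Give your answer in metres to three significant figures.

Components: vₓ = 74.70 cos 67.0° = 29.19 m/s, v_y0 = 74.70 sin 67.0° = 68.76 m/s.
x = vₓ t ⇒ t = 944/29.19 = 32.34 s.
Height: y = v_y0 t − ½ g t² = 68.76 × 32.34 − 1.725 × 32.34² = 2224 − 1804 = 419.5 m.

420 m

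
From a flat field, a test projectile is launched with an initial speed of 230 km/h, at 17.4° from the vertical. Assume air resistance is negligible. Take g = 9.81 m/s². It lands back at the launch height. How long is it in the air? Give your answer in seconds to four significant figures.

Convert: 230 km/h = 230/3.6 = 63.89 m/s.
Horizontal component vₓ = 63.89 sin 17.4° = 19.11 m/s; vertical v_y0 = 63.89 cos 17.4° = 60.97 m/s.
It returns to y = 0 when t = 2 v_y0 / g = 2(60.97)/9.81 = 12.43 s.

12.43 s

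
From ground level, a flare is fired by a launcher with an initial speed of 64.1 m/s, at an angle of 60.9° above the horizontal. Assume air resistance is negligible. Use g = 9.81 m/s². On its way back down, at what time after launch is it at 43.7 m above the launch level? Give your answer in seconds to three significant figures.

Resolve: vₓ = 64.10 cos 60.9° = 31.17 m/s and v_y0 = 64.10 sin 60.9° = 56.01 m/s.
Set y = v_y0 t − ½ g t² = 43.7: 4.905 t² − 56.01 t + 43.7 = 0.
Quadratic formula: t = (56.01 ± √2279.6) / 9.81 = (56.01 ± 47.75) / 9.81 → t = 0.8424 s or 10.58 s.
The descending-branch root is 10.58 s.

10.6 s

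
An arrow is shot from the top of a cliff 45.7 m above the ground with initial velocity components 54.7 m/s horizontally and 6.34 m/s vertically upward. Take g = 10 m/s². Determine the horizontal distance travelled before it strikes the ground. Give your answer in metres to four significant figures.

With up positive and y = 0 at the ground: y(t) = 45.7 + (6.340) t − 5.000 t². Setting y = 0 and taking the positive root: t = [6.340 + √(6.340² + 2·10.0·45.7)] / 10.0 = (6.340 + 30.89) / 10.0 = 3.723 s.
Horizontal distance: R = vₓ t = 54.70 × 3.723 = 203.6 m.

203.6 m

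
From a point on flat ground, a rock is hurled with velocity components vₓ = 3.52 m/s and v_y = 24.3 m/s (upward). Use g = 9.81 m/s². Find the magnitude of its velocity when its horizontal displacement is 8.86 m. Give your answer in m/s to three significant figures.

Time to reach x = 8.86 m: t = x/vₓ = 8.86/3.520 = 2.517 s.
Vertical velocity there: v_y = v_y0 − g t = 24.30 − 9.81 × 2.517 = −0.3922 m/s.
Speed: √(vₓ² + v_y²) = √(3.520² + 0.3922²) = 3.542 m/s.

3.54 m/s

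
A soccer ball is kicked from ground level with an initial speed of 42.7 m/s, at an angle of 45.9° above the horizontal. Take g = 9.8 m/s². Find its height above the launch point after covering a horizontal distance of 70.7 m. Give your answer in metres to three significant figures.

Components: vₓ = 42.70 cos 45.9° = 29.72 m/s, v_y0 = 42.70 sin 45.9° = 30.66 m/s.
x = vₓ t ⇒ t = 70.7/29.72 = 2.379 s.
Height: y = v_y0 t − ½ g t² = 30.66 × 2.379 − 4.900 × 2.379² = 72.96 − 27.74 = 45.22 m.

45.2 m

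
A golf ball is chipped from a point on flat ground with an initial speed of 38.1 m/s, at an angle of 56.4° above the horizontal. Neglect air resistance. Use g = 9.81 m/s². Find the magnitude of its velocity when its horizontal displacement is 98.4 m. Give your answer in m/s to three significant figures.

25.3 m/s

Horizontal component vₓ = 38.10 cos 56.4° = 21.08 m/s; vertical v_y0 = 38.10 sin 56.4° = 31.73 m/s.
x = vₓ t ⇒ t = 98.4/21.08 = 4.667 s.
Vertical velocity there: v_y = v_y0 − g t = 31.73 − 9.81 × 4.667 = −14.05 m/s.
Speed: √(vₓ² + v_y²) = √(21.08² + 14.05²) = 25.34 m/s.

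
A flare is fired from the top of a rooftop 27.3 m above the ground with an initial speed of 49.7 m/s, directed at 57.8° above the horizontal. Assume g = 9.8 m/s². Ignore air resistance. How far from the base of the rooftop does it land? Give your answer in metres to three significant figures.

Components: vₓ = 49.70 cos 57.8° = 26.48 m/s, v_y0 = 49.70 sin 57.8° = 42.06 m/s.
The projectile lands when y = 27.3 + (42.06) t − ½·9.80·t² = 0. Positive root: t = (42.06 + √(42.06² + 2·9.80·27.3)) / 9.80 = (42.06 + 48.00) / 9.80 = 9.189 s.
Horizontal distance: R = vₓ t = 26.48 × 9.189 = 243.4 m.

243 m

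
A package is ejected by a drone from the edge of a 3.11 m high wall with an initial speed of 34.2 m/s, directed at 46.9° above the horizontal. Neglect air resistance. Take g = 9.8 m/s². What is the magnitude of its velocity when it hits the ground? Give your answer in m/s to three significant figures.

Resolve: vₓ = 34.20 cos 46.9° = 23.37 m/s and v_y0 = 34.20 sin 46.9° = 24.97 m/s.
Vertical motion (up positive, ground at y = 0): 4.900 t² − (24.97) t − 3.11 = 0, so t = (24.97 + √(24.97² + 2·9.80·3.11)) / 9.80 = (24.97 + 26.16) / 9.80 = 5.218 s.
Vertical velocity at impact: v_y = v_y0 − g t = 24.97 − 9.80 × 5.218 = −26.16 m/s.
Speed: |v| = √(vₓ² + v_y²) = √(23.37² + 26.16²) = 35.08 m/s.

35.1 m/s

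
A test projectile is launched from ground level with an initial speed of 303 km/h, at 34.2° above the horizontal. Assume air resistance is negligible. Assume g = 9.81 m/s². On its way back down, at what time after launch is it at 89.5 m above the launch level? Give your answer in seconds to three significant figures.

7.06 s

Convert: 303 km/h = 303/3.6 = 84.17 m/s.
Components: vₓ = 84.17 cos 34.2° = 69.61 m/s, v_y0 = 84.17 sin 34.2° = 47.31 m/s.
Require v_y0 t − ½ g t² = 89.5, i.e. 4.905 t² − 47.31 t + 89.5 = 0.
Quadratic formula: t = (47.31 ± √482.12) / 9.81 = (47.31 ± 21.96) / 9.81 → t = 2.584 s or 7.061 s.
The descending-branch root is 7.061 s.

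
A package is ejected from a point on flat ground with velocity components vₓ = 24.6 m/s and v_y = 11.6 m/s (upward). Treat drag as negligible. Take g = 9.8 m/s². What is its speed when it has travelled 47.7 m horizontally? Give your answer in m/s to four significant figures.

25.69 m/s

Time to reach x = 47.7 m: t = x/vₓ = 47.7/24.60 = 1.939 s.
Vertical velocity there: v_y = v_y0 − g t = 11.60 − 9.80 × 1.939 = −7.402 m/s.
Speed: √(vₓ² + v_y²) = √(24.60² + 7.402²) = 25.69 m/s.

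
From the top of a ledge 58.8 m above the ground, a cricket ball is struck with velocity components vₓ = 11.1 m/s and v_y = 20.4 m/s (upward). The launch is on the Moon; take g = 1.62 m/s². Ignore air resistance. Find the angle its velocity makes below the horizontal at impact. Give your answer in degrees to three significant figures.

65.7°

The projectile lands when y = 58.8 + (20.40) t − ½·1.62·t² = 0. Positive root: t = (20.40 + √(20.40² + 2·1.62·58.8)) / 1.62 = (20.40 + 24.63) / 1.62 = 27.80 s.
At impact: v_y = v_y0 − g t = −24.63 m/s; vₓ = 11.10 m/s.
Angle below horizontal: arctan(|v_y|/vₓ) = arctan(24.63/11.10) = 65.74°.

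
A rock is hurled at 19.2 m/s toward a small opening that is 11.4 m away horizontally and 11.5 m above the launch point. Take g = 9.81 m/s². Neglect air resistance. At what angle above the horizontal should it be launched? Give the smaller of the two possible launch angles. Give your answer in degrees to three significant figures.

56.4°

Trajectory: y = x tanθ − g x² (1 + tan²θ)/(2v₀²). With x = 11.4, y = 11.5, v₀ = 19.2, g = 9.81:
1.729 tan²θ − 11.4 tanθ + (13.23) = 0.
tanθ = [11.4 ± √(11.4² − 4 × 1.729 × (13.23))] / (2 × 1.729) = (11.4 ± 6.201) / 3.458, giving tanθ = 1.503 or 5.089.
θ = 56.37° or 78.88°; the smaller is 56.37°.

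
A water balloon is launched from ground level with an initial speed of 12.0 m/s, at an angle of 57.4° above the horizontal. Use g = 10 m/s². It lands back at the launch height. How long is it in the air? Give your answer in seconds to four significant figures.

2.022 s

Components: vₓ = 12.00 cos 57.4° = 6.465 m/s, v_y0 = 12.00 sin 57.4° = 10.11 m/s.
Landing at launch height ⇒ T = 2 v_y0 / g = 2 × 10.11 / 10.0 = 2.022 s.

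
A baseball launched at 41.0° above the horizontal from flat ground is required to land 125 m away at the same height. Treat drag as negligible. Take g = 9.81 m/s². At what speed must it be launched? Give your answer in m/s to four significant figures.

35.19 m/s

On level ground R = v₀² sin 2θ / g ⇒ v₀ = √(gR / sin 2θ).
v₀ = √(9.81 × 125 / sin 82.00°) = √(1226 / 0.9903) = √1238.3 = 35.19 m/s.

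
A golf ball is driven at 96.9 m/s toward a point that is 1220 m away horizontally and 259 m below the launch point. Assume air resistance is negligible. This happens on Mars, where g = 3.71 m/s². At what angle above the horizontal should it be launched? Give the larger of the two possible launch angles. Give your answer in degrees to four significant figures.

76.36°

Trajectory: y = x tanθ − g x² (1 + tan²θ)/(2v₀²). With x = 1220, y = −259, v₀ = 96.9, g = 3.71:
294.0 tan²θ − 1220 tanθ + (35.05) = 0.
tanθ = [1220 ± √(1220² − 4 × 294.0 × (35.05))] / (2 × 294.0) = (1220 ± 1203) / 588.1, giving tanθ = 0.02893 or 4.120.
θ = 1.657° or 76.36°; the larger is 76.36°.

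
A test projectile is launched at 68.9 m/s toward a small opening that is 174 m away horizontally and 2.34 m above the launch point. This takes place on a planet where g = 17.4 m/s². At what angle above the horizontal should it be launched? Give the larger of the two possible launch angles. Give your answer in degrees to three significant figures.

70.1°

Trajectory: y = x tanθ − g x² (1 + tan²θ)/(2v₀²). With x = 174, y = 2.34, v₀ = 68.9, g = 17.4:
55.49 tan²θ − 174 tanθ + (57.83) = 0.
tanθ = [174 ± √(174² − 4 × 55.49 × (57.83))] / (2 × 55.49) = (174 ± 132.1) / 111.0, giving tanθ = 0.3779 or 2.758.
θ = 20.70° or 70.07°; the larger is 70.07°.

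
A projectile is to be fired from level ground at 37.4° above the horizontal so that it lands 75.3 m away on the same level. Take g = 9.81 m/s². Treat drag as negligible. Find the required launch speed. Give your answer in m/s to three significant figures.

Level-ground range: R = v₀² sin(2θ)/g, so v₀ = √(gR / sin 2θ).
v₀ = √(9.81 × 75.3 / sin 74.80°) = √(738.7 / 0.9650) = √765.47 = 27.67 m/s.

27.7 m/s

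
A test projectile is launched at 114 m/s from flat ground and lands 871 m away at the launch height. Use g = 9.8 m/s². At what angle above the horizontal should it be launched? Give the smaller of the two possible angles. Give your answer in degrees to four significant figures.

20.53°

Level-ground range R = v₀² sin(2θ)/g ⇒ sin(2θ) = gR/v₀² = 9.80 × 871 / 114² = 0.6568.
2θ = 41.06° or 180° − 41.06° = 138.9°, so θ = 20.53° or 69.47°.
The smaller angle is 20.53°.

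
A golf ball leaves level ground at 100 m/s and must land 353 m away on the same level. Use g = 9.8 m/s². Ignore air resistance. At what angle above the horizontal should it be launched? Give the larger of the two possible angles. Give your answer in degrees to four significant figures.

79.88°

Level-ground range R = v₀² sin(2θ)/g ⇒ sin(2θ) = gR/v₀² = 9.80 × 353 / 100² = 0.3459.
2θ = 20.24° or 180° − 20.24° = 159.8°, so θ = 10.12° or 79.88°.
The larger angle is 79.88°.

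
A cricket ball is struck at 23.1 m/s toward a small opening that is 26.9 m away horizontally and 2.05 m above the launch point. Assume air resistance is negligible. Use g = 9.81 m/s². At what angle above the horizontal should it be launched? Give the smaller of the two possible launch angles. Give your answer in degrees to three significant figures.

Trajectory: y = x tanθ − g x² (1 + tan²θ)/(2v₀²). With x = 26.9, y = 2.05, v₀ = 23.1, g = 9.81:
6.652 tan²θ − 26.9 tanθ + (8.702) = 0.
tanθ = [26.9 ± √(26.9² − 4 × 6.652 × (8.702))] / (2 × 6.652) = (26.9 ± 22.18) / 13.30, giving tanθ = 0.3546 or 3.690.
θ = 19.52° or 74.84°; the smaller is 19.52°.

19.5°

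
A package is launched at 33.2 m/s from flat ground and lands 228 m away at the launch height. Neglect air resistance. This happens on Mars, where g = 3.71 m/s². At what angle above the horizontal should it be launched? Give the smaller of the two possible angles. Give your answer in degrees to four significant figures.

25.06°

Level-ground range R = v₀² sin(2θ)/g ⇒ sin(2θ) = gR/v₀² = 3.71 × 228 / 33.2² = 0.7674.
2θ = 50.12° or 180° − 50.12° = 129.9°, so θ = 25.06° or 64.94°.
The smaller angle is 25.06°.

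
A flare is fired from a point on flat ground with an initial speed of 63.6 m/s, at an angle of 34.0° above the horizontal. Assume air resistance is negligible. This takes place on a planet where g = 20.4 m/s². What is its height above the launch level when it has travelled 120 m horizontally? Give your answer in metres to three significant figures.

28.1 m

Resolve: vₓ = 63.60 cos 34.0° = 52.73 m/s and v_y0 = 63.60 sin 34.0° = 35.56 m/s.
At x = 120 m, t = x/vₓ = 120/52.73 = 2.276 s.
Height: y = v_y0 t − ½ g t² = 35.56 × 2.276 − 10.20 × 2.276² = 80.94 − 52.83 = 28.11 m.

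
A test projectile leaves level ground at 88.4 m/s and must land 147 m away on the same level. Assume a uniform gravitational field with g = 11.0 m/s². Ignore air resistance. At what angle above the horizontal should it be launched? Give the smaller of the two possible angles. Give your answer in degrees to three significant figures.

R = v₀² sin 2θ / g gives sin 2θ = gR/v₀² = 11.0·147/88.4² = 0.2069.
2θ = 11.94° or 180° − 11.94° = 168.1°, so θ = 5.971° or 84.03°.
The smaller angle is 5.971°.

5.97°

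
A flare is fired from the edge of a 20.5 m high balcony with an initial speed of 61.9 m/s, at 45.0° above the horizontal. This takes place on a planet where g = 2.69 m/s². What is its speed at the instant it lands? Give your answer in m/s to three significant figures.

Horizontal component vₓ = 61.90 cos 45.0° = 43.77 m/s; vertical v_y0 = 61.90 sin 45.0° = 43.77 m/s.
Vertical motion (up positive, ground at y = 0): 1.345 t² − (43.77) t − 20.5 = 0, so t = (43.77 + √(43.77² + 2·2.69·20.5)) / 2.69 = (43.77 + 45.01) / 2.69 = 33.00 s.
Vertical velocity at impact: v_y = v_y0 − g t = 43.77 − 2.69 × 33.00 = −45.01 m/s.
Speed: |v| = √(vₓ² + v_y²) = √(43.77² + 45.01²) = 62.78 m/s.

62.8 m/s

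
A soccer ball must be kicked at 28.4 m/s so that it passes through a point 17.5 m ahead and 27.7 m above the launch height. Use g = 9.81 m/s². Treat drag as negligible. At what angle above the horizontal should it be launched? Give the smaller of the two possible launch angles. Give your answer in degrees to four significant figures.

65.64°

Trajectory: y = x tanθ − g x² (1 + tan²θ)/(2v₀²). With x = 17.5, y = 27.7, v₀ = 28.4, g = 9.81:
1.862 tan²θ − 17.5 tanθ + (29.56) = 0.
tanθ = [17.5 ± √(17.5² − 4 × 1.862 × (29.56))] / (2 × 1.862) = (17.5 ± 9.275) / 3.725, giving tanθ = 2.208 or 7.188.
θ = 65.64° or 82.08°; the smaller is 65.64°.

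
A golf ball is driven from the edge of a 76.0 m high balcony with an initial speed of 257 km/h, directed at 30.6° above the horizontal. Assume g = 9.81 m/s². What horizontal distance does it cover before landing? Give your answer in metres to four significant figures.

559.8 m

Convert: 257 km/h = 257/3.6 = 71.39 m/s.
Components: vₓ = 71.39 cos 30.6° = 61.45 m/s, v_y0 = 71.39 sin 30.6° = 36.34 m/s.
Vertical motion (up positive, ground at y = 0): 4.905 t² − (36.34) t − 76.0 = 0, so t = (36.34 + √(36.34² + 2·9.81·76.0)) / 9.81 = (36.34 + 53.03) / 9.81 = 9.110 s.
Horizontal distance: R = vₓ t = 61.45 × 9.110 = 559.8 m.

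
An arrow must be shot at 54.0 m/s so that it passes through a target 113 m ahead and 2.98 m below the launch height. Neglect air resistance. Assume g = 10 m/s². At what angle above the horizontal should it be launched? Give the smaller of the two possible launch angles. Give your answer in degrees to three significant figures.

Trajectory: y = x tanθ − g x² (1 + tan²θ)/(2v₀²). With x = 113, y = −2.98, v₀ = 54.0, g = 10.0:
21.89 tan²θ − 113 tanθ + (18.91) = 0.
tanθ = [113 ± √(113² − 4 × 21.89 × (18.91))] / (2 × 21.89) = (113 ± 105.4) / 43.79, giving tanθ = 0.1732 or 4.988.
θ = 9.826° or 78.66°; the smaller is 9.826°.

9.83°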